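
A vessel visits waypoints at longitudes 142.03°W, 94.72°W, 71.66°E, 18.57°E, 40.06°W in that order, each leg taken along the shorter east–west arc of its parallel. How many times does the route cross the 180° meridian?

0

Leg 1: -142.03° → -94.72°, shortest Δλ = 47.31° (east) — does not cross 180°.
Leg 2: -94.72° → +71.66°, shortest Δλ = 166.38° (east) — does not cross 180°.
Leg 3: +71.66° → +18.57°, shortest Δλ = -53.09° (west) — does not cross 180°.
Leg 4: +18.57° → -40.06°, shortest Δλ = -58.63° (west) — does not cross 180°.
Total crossings: 0.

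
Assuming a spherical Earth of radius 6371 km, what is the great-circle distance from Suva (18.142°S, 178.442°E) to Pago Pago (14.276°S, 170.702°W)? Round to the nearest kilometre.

Δλ = -170.702 − 178.442 = -349.144°; wrapped into (−180°, 180°]: 10.856°.
Δφ = -14.276 − -18.142 = 3.866°.
a = sin²(Δφ/2) + cos φ₁ · cos φ₂ · sin²(Δλ/2) = 0.009379.
c = 2·atan2(√a, √(1−a)) = 0.19399 rad → d = 6371·c ≈ 1235.91 km.

1236 km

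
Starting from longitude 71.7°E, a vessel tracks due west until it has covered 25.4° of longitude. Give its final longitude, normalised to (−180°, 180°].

46.3°E

Start at +71.7°; shift −25.4° → +46.3°.
+46.3° already lies in (−180°, 180°].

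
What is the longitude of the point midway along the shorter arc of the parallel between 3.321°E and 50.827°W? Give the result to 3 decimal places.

Signed shortest Δλ from +3.321° to -50.827° is -54.148°.
Midpoint longitude = +3.321° + (-54.148°)/2 = +3.321° − 27.074° = -23.753°.

23.753°W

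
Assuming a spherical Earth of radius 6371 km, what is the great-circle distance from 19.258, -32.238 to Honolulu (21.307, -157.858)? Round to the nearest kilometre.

12577 km

Δλ = -157.858 − -32.238 = -125.620°.
Δφ = 21.307 − 19.258 = 2.049°.
a = sin²(Δφ/2) + cos φ₁ · cos φ₂ · sin²(Δλ/2) = 0.696195.
c = 2·atan2(√a, √(1−a)) = 1.97402 rad → d = 6371·c ≈ 12576.51 km.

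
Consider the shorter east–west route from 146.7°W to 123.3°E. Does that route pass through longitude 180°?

Naïve |123.3 − -146.7| = 270.0° > 180°, so the shorter arc goes the other way round — across 180°.
Signed shortest Δλ = ((123.3 − -146.7 + 180) mod 360) − 180 = -90.0°.
Going west by 90.0° from -146.7° passes through 180° before reaching +123.3°.

Yes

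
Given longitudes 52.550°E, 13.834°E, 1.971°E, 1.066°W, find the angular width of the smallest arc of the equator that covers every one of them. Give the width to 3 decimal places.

53.616°

Sort the longitudes: -1.066°, +1.971°, +13.834°, +52.550°.
Eastward gaps between consecutive values (wrapping around): 3.037°, 11.863°, 38.716°, 306.384°.
Largest gap = 306.384° ⇒ minimal covering band is its complement: 360° − 306.384° = 53.616°.
Band runs from -1.066° eastward to +52.550°.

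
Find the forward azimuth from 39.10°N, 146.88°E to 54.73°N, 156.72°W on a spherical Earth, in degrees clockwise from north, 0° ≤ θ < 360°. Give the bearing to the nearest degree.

48°

Δλ = -156.72 − 146.88 = -303.60°; wrapped into (−180°, 180°]: 56.40°.
θ = atan2( sin Δλ · cos φ₂ , cos φ₁ · sin φ₂ − sin φ₁ · cos φ₂ · cos Δλ )
  = atan2(0.48095, 0.43207) = 48.065° → normalised to [0°, 360°): 48.065°.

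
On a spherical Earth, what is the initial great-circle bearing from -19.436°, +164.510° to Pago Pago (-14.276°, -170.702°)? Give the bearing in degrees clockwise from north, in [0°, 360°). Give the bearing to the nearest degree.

Δλ = -170.702 − 164.510 = -335.212°; wrapped into (−180°, 180°]: 24.788°.
θ = atan2( sin Δλ · cos φ₂ , cos φ₁ · sin φ₂ − sin φ₁ · cos φ₂ · cos Δλ )
  = atan2(0.40631, 0.06023) = 81.569° → normalised to [0°, 360°): 81.569°.

82°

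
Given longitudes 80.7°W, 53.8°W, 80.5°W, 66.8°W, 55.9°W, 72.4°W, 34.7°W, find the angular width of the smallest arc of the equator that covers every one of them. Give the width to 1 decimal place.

Sort the longitudes: -80.7°, -80.5°, -72.4°, -66.8°, -55.9°, -53.8°, -34.7°.
Eastward gaps between consecutive values (wrapping around): 0.2°, 8.1°, 5.6°, 10.9°, 2.1°, 19.1°, 314.0°.
Largest gap = 314.0° ⇒ minimal covering band is its complement: 360° − 314.0° = 46.0°.
Band runs from -80.7° eastward to -34.7°.

46.0°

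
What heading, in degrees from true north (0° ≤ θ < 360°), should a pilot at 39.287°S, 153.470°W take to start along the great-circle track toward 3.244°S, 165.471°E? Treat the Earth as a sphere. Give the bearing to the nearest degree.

303°

Δλ = 165.471 − -153.470 = 318.941°; wrapped into (−180°, 180°]: -41.059°.
θ = atan2( sin Δλ · cos φ₂ , cos φ₁ · sin φ₂ − sin φ₁ · cos φ₂ · cos Δλ )
  = atan2(-0.65578, 0.43289) = -56.570° → normalised to [0°, 360°): 303.430°.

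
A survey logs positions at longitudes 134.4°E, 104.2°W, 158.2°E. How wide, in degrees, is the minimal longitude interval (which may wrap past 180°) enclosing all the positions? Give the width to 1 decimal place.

121.4°

Sort the longitudes: -104.2°, +134.4°, +158.2°.
Eastward gaps between consecutive values (wrapping around): 238.6°, 23.8°, 97.6°.
Largest gap = 238.6° ⇒ minimal covering band is its complement: 360° − 238.6° = 121.4°.
Band runs from +134.4° eastward to -104.2°, crossing the antimeridian.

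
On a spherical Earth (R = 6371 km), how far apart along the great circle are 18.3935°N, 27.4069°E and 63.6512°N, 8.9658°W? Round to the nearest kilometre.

Δλ = -8.9658 − 27.4069 = -36.3727°.
Δφ = 63.6512 − 18.3935 = 45.2577°.
a = sin²(Δφ/2) + cos φ₁ · cos φ₂ · sin²(Δλ/2) = 0.189066.
c = 2·atan2(√a, √(1−a)) = 0.89967 rad → d = 6371·c ≈ 5731.81 km.

5732 km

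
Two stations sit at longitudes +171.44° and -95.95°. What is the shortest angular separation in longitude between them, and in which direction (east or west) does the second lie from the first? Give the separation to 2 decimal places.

Raw difference: -95.95 − 171.44 = -267.39°.
Normalise into (−180°, 180°]: -267.39° + 360° = 92.61°.
Positive ⇒ the second point lies to the east; separation 92.61°.

92.61° east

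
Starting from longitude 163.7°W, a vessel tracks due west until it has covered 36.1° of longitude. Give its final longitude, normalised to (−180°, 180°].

Start at -163.7°; shift −36.1° → -199.8°.
-199.8° lies outside (−180°, 180°]; add 360° → +160.2°.

160.2°E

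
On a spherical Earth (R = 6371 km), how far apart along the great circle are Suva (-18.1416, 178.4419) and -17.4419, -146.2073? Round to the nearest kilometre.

Δλ = -146.2073 − 178.4419 = -324.6492°; wrapped into (−180°, 180°]: 35.3508°.
Δφ = -17.4419 − -18.1416 = 0.6997°.
a = sin²(Δφ/2) + cos φ₁ · cos φ₂ · sin²(Δλ/2) = 0.083614.
c = 2·atan2(√a, √(1−a)) = 0.58670 rad → d = 6371·c ≈ 3737.87 km.

3738 km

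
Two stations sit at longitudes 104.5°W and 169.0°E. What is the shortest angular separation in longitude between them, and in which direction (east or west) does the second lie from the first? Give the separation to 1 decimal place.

Raw difference: 169.0 − -104.5 = 273.5°.
Normalise into (−180°, 180°]: 273.5° − 360° = -86.5°.
Negative ⇒ the second point lies to the west; separation 86.5°.

86.5° west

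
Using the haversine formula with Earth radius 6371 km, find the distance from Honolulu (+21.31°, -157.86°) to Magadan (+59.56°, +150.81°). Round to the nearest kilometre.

Δλ = 150.81 − -157.86 = 308.67°; wrapped into (−180°, 180°]: -51.33°.
Δφ = 59.56 − 21.31 = 38.25°.
a = sin²(Δφ/2) + cos φ₁ · cos φ₂ · sin²(Δλ/2) = 0.195880.
c = 2·atan2(√a, √(1−a)) = 0.91695 rad → d = 6371·c ≈ 5841.92 km.

5842 km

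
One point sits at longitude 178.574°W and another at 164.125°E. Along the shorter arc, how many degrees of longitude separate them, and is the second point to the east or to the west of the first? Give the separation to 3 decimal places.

Raw difference: 164.125 − -178.574 = 342.699°.
Normalise into (−180°, 180°]: 342.699° − 360° = -17.301°.
Negative ⇒ the second point lies to the west; separation 17.301°.

17.301° west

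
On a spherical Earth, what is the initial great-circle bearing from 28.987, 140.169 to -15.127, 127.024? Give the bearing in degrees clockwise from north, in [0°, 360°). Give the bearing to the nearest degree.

Δλ = 127.024 − 140.169 = -13.145°.
θ = atan2( sin Δλ · cos φ₂ , cos φ₁ · sin φ₂ − sin φ₁ · cos φ₂ · cos Δλ )
  = atan2(-0.21954, -0.68383) = -162.201° → normalised to [0°, 360°): 197.799°.

198°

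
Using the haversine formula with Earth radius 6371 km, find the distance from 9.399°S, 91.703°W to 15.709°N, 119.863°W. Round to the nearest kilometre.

Δλ = -119.863 − -91.703 = -28.160°.
Δφ = 15.709 − -9.399 = 25.108°.
a = sin²(Δφ/2) + cos φ₁ · cos φ₂ · sin²(Δλ/2) = 0.103453.
c = 2·atan2(√a, √(1−a)) = 0.65493 rad → d = 6371·c ≈ 4172.53 km.

4173 km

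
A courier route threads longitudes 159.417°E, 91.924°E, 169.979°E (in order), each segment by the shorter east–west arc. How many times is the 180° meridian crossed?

Leg 1: +159.417° → +91.924°, shortest Δλ = -67.493° (west) — does not cross 180°.
Leg 2: +91.924° → +169.979°, shortest Δλ = 78.055° (east) — does not cross 180°.
Total crossings: 0.

0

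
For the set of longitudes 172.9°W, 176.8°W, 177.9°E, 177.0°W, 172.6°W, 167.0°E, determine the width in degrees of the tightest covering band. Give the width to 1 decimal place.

20.4°

Sort the longitudes: -177.0°, -176.8°, -172.9°, -172.6°, +167.0°, +177.9°.
Eastward gaps between consecutive values (wrapping around): 0.2°, 3.9°, 0.3°, 339.6°, 10.9°, 5.1°.
Largest gap = 339.6° ⇒ minimal covering band is its complement: 360° − 339.6° = 20.4°.
Band runs from +167.0° eastward to -172.6°, crossing the antimeridian.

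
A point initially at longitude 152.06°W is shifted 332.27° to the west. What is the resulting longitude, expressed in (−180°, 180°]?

124.33°W

Start at -152.06°; shift −332.27° → -484.33°.
-484.33° lies outside (−180°, 180°]; add 360° → -124.33°.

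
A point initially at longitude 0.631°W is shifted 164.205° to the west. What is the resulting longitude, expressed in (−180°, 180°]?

Start at -0.631°; shift −164.205° → -164.836°.
-164.836° already lies in (−180°, 180°].

164.836°W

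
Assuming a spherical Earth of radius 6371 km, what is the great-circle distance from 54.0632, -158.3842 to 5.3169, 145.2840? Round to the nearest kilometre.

Δλ = 145.2840 − -158.3842 = 303.6682°; wrapped into (−180°, 180°]: -56.3318°.
Δφ = 5.3169 − 54.0632 = -48.7463°.
a = sin²(Δφ/2) + cos φ₁ · cos φ₂ · sin²(Δλ/2) = 0.300505.
c = 2·atan2(√a, √(1−a)) = 1.16038 rad → d = 6371·c ≈ 7392.79 km.

7393 km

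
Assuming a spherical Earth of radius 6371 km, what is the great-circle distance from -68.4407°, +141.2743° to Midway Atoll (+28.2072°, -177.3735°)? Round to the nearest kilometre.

11268 km

Δλ = -177.3735 − 141.2743 = -318.6478°; wrapped into (−180°, 180°]: 41.3522°.
Δφ = 28.2072 − -68.4407 = 96.6479°.
a = sin²(Δφ/2) + cos φ₁ · cos φ₂ · sin²(Δλ/2) = 0.598255.
c = 2·atan2(√a, √(1−a)) = 1.76859 rad → d = 6371·c ≈ 11267.71 km.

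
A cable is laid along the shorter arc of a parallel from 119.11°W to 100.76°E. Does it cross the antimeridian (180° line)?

Naïve |100.76 − -119.11| = 219.87° > 180°, so the shorter arc goes the other way round — across 180°.
Signed shortest Δλ = ((100.76 − -119.11 + 180) mod 360) − 180 = -140.13°.
Going west by 140.13° from -119.11° passes through 180° before reaching +100.76°.

Yes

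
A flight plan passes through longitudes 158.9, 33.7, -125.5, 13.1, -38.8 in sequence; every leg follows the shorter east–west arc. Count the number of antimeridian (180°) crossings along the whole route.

Leg 1: +158.9° → +33.7°, shortest Δλ = -125.2° (west) — does not cross 180°.
Leg 2: +33.7° → -125.5°, shortest Δλ = -159.2° (west) — does not cross 180°.
Leg 3: -125.5° → +13.1°, shortest Δλ = 138.6° (east) — does not cross 180°.
Leg 4: +13.1° → -38.8°, shortest Δλ = -51.9° (west) — does not cross 180°.
Total crossings: 0.

0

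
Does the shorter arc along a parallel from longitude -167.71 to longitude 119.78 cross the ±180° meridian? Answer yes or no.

Yes

Naïve |119.78 − -167.71| = 287.49° > 180°, so the shorter arc goes the other way round — across 180°.
Signed shortest Δλ = ((119.78 − -167.71 + 180) mod 360) − 180 = -72.51°.
Going west by 72.51° from -167.71° passes through 180° before reaching +119.78°.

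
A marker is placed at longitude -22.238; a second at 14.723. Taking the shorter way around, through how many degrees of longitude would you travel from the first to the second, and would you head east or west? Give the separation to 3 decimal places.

36.961° east

Raw difference: 14.723 − -22.238 = 36.961°.
Normalise into (−180°, 180°]: 36.961° stays 36.961°.
Positive ⇒ the second point lies to the east; separation 36.961°.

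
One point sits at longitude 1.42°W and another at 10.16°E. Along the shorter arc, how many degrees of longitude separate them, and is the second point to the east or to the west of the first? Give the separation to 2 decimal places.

11.58° east

Raw difference: 10.16 − -1.42 = 11.58°.
Normalise into (−180°, 180°]: 11.58° stays 11.58°.
Positive ⇒ the second point lies to the east; separation 11.58°.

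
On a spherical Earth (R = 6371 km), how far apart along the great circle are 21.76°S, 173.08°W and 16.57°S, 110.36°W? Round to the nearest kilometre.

Δλ = -110.36 − -173.08 = 62.72°.
Δφ = -16.57 − -21.76 = 5.19°.
a = sin²(Δφ/2) + cos φ₁ · cos φ₂ · sin²(Δλ/2) = 0.243137.
c = 2·atan2(√a, √(1−a)) = 1.03127 rad → d = 6371·c ≈ 6570.24 km.

6570 km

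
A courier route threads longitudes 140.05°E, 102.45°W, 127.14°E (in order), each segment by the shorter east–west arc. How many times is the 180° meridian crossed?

Leg 1: +140.05° → -102.45°, shortest Δλ = 117.5° (east) — crosses 180°.
Leg 2: -102.45° → +127.14°, shortest Δλ = -130.41° (west) — crosses 180°.
Total crossings: 2.

2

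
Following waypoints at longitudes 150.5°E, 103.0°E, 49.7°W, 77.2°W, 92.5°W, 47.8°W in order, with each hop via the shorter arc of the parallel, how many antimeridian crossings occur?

Leg 1: +150.5° → +103.0°, shortest Δλ = -47.5° (west) — does not cross 180°.
Leg 2: +103.0° → -49.7°, shortest Δλ = -152.7° (west) — does not cross 180°.
Leg 3: -49.7° → -77.2°, shortest Δλ = -27.5° (west) — does not cross 180°.
Leg 4: -77.2° → -92.5°, shortest Δλ = -15.3° (west) — does not cross 180°.
Leg 5: -92.5° → -47.8°, shortest Δλ = 44.7° (east) — does not cross 180°.
Total crossings: 0.

0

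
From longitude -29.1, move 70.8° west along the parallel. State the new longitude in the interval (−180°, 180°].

-99.9°

Start at -29.1°; shift −70.8° → -99.9°.
-99.9° already lies in (−180°, 180°].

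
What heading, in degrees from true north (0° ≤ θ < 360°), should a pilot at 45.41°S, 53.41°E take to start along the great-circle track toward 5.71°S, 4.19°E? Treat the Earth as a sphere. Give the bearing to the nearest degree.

298°

Δλ = 4.19 − 53.41 = -49.22°.
θ = atan2( sin Δλ · cos φ₂ , cos φ₁ · sin φ₂ − sin φ₁ · cos φ₂ · cos Δλ )
  = atan2(-0.75347, 0.39299) = -62.455° → normalised to [0°, 360°): 297.545°.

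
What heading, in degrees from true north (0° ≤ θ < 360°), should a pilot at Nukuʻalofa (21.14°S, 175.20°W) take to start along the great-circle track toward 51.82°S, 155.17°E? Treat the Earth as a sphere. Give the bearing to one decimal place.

Δλ = 155.17 − -175.20 = 330.37°; wrapped into (−180°, 180°]: -29.63°.
θ = atan2( sin Δλ · cos φ₂ , cos φ₁ · sin φ₂ − sin φ₁ · cos φ₂ · cos Δλ )
  = atan2(-0.30560, -0.53939) = -150.465° → normalised to [0°, 360°): 209.535°.

209.5°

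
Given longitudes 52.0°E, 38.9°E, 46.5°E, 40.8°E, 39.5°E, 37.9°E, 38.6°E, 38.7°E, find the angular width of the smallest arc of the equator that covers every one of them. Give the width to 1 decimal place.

14.1°

Sort the longitudes: +37.9°, +38.6°, +38.7°, +38.9°, +39.5°, +40.8°, +46.5°, +52.0°.
Eastward gaps between consecutive values (wrapping around): 0.7°, 0.1°, 0.2°, 0.6°, 1.3°, 5.7°, 5.5°, 345.9°.
Largest gap = 345.9° ⇒ minimal covering band is its complement: 360° − 345.9° = 14.1°.
Band runs from +37.9° eastward to +52.0°.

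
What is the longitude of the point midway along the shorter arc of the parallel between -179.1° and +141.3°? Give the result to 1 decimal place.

+161.1°

Signed shortest Δλ from -179.1° to +141.3° is -39.6°.
Midpoint longitude = -179.1° + (-39.6°)/2 = -179.1° − 19.8° = -198.9°.
Normalise into (−180°, 180°]: +161.1°.
(The naïve average (-179.1 + +141.3)/2 = -18.9° is on the wrong side of the globe.)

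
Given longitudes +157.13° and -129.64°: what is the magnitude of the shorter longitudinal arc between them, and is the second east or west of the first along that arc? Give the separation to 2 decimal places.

Raw difference: -129.64 − 157.13 = -286.77°.
Normalise into (−180°, 180°]: -286.77° + 360° = 73.23°.
Positive ⇒ the second point lies to the east; separation 73.23°.

73.23° east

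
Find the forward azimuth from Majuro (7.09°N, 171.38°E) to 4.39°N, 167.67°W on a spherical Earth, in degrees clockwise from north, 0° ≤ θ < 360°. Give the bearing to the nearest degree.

Δλ = -167.67 − 171.38 = -339.05°; wrapped into (−180°, 180°]: 20.95°.
θ = atan2( sin Δλ · cos φ₂ , cos φ₁ · sin φ₂ − sin φ₁ · cos φ₂ · cos Δλ )
  = atan2(0.35650, -0.03897) = 96.238° → normalised to [0°, 360°): 96.238°.

96°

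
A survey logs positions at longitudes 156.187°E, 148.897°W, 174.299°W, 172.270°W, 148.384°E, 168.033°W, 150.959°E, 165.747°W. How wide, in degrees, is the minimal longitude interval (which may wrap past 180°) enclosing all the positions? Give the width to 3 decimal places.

Sort the longitudes: -174.299°, -172.270°, -168.033°, -165.747°, -148.897°, +148.384°, +150.959°, +156.187°.
Eastward gaps between consecutive values (wrapping around): 2.029°, 4.237°, 2.286°, 16.850°, 297.281°, 2.575°, 5.228°, 29.514°.
Largest gap = 297.281° ⇒ minimal covering band is its complement: 360° − 297.281° = 62.719°.
Band runs from +148.384° eastward to -148.897°, crossing the antimeridian.

62.719°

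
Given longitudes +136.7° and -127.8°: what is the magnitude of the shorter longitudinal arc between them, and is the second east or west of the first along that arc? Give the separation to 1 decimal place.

Raw difference: -127.8 − 136.7 = -264.5°.
Normalise into (−180°, 180°]: -264.5° + 360° = 95.5°.
Positive ⇒ the second point lies to the east; separation 95.5°.

95.5° east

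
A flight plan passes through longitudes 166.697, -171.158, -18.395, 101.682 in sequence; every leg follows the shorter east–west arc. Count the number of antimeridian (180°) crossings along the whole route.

Leg 1: +166.697° → -171.158°, shortest Δλ = 22.145° (east) — crosses 180°.
Leg 2: -171.158° → -18.395°, shortest Δλ = 152.763° (east) — does not cross 180°.
Leg 3: -18.395° → +101.682°, shortest Δλ = 120.077° (east) — does not cross 180°.
Total crossings: 1.

1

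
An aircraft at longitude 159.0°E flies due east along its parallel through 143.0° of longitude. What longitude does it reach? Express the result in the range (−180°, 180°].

58.0°W

Start at +159.0°; shift +143.0° → +302.0°.
+302.0° lies outside (−180°, 180°]; subtract 360° → -58.0°.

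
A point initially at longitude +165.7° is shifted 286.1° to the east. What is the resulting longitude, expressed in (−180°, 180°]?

+91.8°

Start at +165.7°; shift +286.1° → +451.8°.
+451.8° lies outside (−180°, 180°]; subtract 360° → +91.8°.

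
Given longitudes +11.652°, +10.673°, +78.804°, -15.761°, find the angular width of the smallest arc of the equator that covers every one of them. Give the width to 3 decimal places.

94.565°

Sort the longitudes: -15.761°, +10.673°, +11.652°, +78.804°.
Eastward gaps between consecutive values (wrapping around): 26.434°, 0.979°, 67.152°, 265.435°.
Largest gap = 265.435° ⇒ minimal covering band is its complement: 360° − 265.435° = 94.565°.
Band runs from -15.761° eastward to +78.804°.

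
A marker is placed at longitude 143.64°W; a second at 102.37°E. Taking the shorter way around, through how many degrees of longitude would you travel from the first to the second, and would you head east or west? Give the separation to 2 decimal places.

Raw difference: 102.37 − -143.64 = 246.01°.
Normalise into (−180°, 180°]: 246.01° − 360° = -113.99°.
Negative ⇒ the second point lies to the west; separation 113.99°.

113.99° west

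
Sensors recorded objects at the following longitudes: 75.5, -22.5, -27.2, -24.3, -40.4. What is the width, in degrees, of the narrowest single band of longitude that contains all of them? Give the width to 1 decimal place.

Sort the longitudes: -40.4°, -27.2°, -24.3°, -22.5°, +75.5°.
Eastward gaps between consecutive values (wrapping around): 13.2°, 2.9°, 1.8°, 98.0°, 244.1°.
Largest gap = 244.1° ⇒ minimal covering band is its complement: 360° − 244.1° = 115.9°.
Band runs from -40.4° eastward to +75.5°.

115.9°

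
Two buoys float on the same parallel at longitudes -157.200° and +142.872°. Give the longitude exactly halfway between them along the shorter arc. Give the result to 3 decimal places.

+172.836°

Signed shortest Δλ from -157.200° to +142.872° is -59.928°.
Midpoint longitude = -157.200° + (-59.928°)/2 = -157.200° − 29.964° = -187.164°.
Normalise into (−180°, 180°]: +172.836°.
(The naïve average (-157.200 + +142.872)/2 = -7.164° is on the wrong side of the globe.)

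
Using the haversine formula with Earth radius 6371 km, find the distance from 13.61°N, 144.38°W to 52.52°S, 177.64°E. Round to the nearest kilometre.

8203 km

Δλ = 177.64 − -144.38 = 322.02°; wrapped into (−180°, 180°]: -37.98°.
Δφ = -52.52 − 13.61 = -66.13°.
a = sin²(Δφ/2) + cos φ₁ · cos φ₂ · sin²(Δλ/2) = 0.360290.
c = 2·atan2(√a, √(1−a)) = 1.28761 rad → d = 6371·c ≈ 8203.34 km.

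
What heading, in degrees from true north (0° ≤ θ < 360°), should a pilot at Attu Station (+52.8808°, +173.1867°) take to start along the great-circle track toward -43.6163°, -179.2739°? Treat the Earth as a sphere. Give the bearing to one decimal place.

Δλ = -179.2739 − 173.1867 = -352.4606°; wrapped into (−180°, 180°]: 7.5394°.
θ = atan2( sin Δλ · cos φ₂ , cos φ₁ · sin φ₂ − sin φ₁ · cos φ₂ · cos Δλ )
  = atan2(0.09499, -0.98859) = 174.511° → normalised to [0°, 360°): 174.511°.

174.5°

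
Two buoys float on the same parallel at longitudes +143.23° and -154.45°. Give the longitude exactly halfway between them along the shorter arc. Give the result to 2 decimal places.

Signed shortest Δλ from +143.23° to -154.45° is +62.32°.
Midpoint longitude = +143.23° + (+62.32°)/2 = +143.23° + 31.16° = +174.39°.
(The naïve average (+143.23 + -154.45)/2 = -5.61° is on the wrong side of the globe.)

+174.39°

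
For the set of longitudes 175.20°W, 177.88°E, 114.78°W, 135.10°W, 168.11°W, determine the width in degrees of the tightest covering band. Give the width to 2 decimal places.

67.34°

Sort the longitudes: -175.20°, -168.11°, -135.10°, -114.78°, +177.88°.
Eastward gaps between consecutive values (wrapping around): 7.09°, 33.01°, 20.32°, 292.66°, 6.92°.
Largest gap = 292.66° ⇒ minimal covering band is its complement: 360° − 292.66° = 67.34°.
Band runs from +177.88° eastward to -114.78°, crossing the antimeridian.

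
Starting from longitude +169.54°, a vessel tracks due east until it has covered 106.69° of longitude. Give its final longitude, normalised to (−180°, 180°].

Start at +169.54°; shift +106.69° → +276.23°.
+276.23° lies outside (−180°, 180°]; subtract 360° → -83.77°.

-83.77°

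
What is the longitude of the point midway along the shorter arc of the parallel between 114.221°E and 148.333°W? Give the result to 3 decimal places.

Signed shortest Δλ from +114.221° to -148.333° is +97.446°.
Midpoint longitude = +114.221° + (+97.446°)/2 = +114.221° + 48.723° = +162.944°.
(The naïve average (+114.221 + -148.333)/2 = -17.056° is on the wrong side of the globe.)

162.944°E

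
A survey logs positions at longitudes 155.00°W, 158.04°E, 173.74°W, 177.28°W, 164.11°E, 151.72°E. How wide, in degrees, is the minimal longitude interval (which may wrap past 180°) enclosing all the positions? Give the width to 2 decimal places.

53.28°

Sort the longitudes: -177.28°, -173.74°, -155.00°, +151.72°, +158.04°, +164.11°.
Eastward gaps between consecutive values (wrapping around): 3.54°, 18.74°, 306.72°, 6.32°, 6.07°, 18.61°.
Largest gap = 306.72° ⇒ minimal covering band is its complement: 360° − 306.72° = 53.28°.
Band runs from +151.72° eastward to -155.00°, crossing the antimeridian.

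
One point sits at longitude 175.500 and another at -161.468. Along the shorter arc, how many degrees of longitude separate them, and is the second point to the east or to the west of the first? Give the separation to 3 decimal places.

Raw difference: -161.468 − 175.500 = -336.968°.
Normalise into (−180°, 180°]: -336.968° + 360° = 23.032°.
Positive ⇒ the second point lies to the east; separation 23.032°.

23.032° east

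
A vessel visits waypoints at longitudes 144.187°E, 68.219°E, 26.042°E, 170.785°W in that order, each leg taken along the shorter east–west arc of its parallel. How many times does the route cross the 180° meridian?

Leg 1: +144.187° → +68.219°, shortest Δλ = -75.968° (west) — does not cross 180°.
Leg 2: +68.219° → +26.042°, shortest Δλ = -42.177° (west) — does not cross 180°.
Leg 3: +26.042° → -170.785°, shortest Δλ = 163.173° (east) — crosses 180°.
Total crossings: 1.

1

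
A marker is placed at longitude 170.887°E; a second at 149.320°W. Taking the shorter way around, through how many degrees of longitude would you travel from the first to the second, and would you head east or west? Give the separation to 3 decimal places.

39.793° east

Raw difference: -149.320 − 170.887 = -320.207°.
Normalise into (−180°, 180°]: -320.207° + 360° = 39.793°.
Positive ⇒ the second point lies to the east; separation 39.793°.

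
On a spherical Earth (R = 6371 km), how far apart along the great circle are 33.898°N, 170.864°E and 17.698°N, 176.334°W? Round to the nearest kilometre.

2206 km

Δλ = -176.334 − 170.864 = -347.198°; wrapped into (−180°, 180°]: 12.802°.
Δφ = 17.698 − 33.898 = -16.200°.
a = sin²(Δφ/2) + cos φ₁ · cos φ₂ · sin²(Δλ/2) = 0.029682.
c = 2·atan2(√a, √(1−a)) = 0.34629 rad → d = 6371·c ≈ 2206.24 km.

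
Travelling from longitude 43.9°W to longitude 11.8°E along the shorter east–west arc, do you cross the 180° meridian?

Signed shortest Δλ = ((11.8 − -43.9 + 180) mod 360) − 180 = 55.7°.
Going east by 55.7° from -43.9° reaches +11.8° without touching 180°.

No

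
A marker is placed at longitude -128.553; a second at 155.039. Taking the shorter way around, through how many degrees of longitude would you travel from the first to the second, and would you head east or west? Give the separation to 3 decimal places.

76.408° west

Raw difference: 155.039 − -128.553 = 283.592°.
Normalise into (−180°, 180°]: 283.592° − 360° = -76.408°.
Negative ⇒ the second point lies to the west; separation 76.408°.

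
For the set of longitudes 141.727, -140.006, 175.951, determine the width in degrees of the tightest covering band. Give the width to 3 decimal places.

Sort the longitudes: -140.006°, +141.727°, +175.951°.
Eastward gaps between consecutive values (wrapping around): 281.733°, 34.224°, 44.043°.
Largest gap = 281.733° ⇒ minimal covering band is its complement: 360° − 281.733° = 78.267°.
Band runs from +141.727° eastward to -140.006°, crossing the antimeridian.

78.267°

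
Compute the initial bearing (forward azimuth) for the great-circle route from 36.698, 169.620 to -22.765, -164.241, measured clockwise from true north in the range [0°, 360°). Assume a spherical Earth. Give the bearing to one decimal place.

153.2°

Δλ = -164.241 − 169.620 = -333.861°; wrapped into (−180°, 180°]: 26.139°.
θ = atan2( sin Δλ · cos φ₂ , cos φ₁ · sin φ₂ − sin φ₁ · cos φ₂ · cos Δλ )
  = atan2(0.40623, -0.80494) = 153.221° → normalised to [0°, 360°): 153.221°.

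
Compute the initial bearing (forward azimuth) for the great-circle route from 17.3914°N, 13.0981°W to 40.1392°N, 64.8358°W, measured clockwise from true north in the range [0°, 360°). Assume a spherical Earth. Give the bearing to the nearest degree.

Δλ = -64.8358 − -13.0981 = -51.7377°.
θ = atan2( sin Δλ · cos φ₂ , cos φ₁ · sin φ₂ − sin φ₁ · cos φ₂ · cos Δλ )
  = atan2(-0.60026, 0.47367) = -51.722° → normalised to [0°, 360°): 308.278°.

308°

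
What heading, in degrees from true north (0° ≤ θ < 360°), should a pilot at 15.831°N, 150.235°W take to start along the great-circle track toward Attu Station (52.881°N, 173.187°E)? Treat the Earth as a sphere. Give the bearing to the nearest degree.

330°

Δλ = 173.187 − -150.235 = 323.422°; wrapped into (−180°, 180°]: -36.578°.
θ = atan2( sin Δλ · cos φ₂ , cos φ₁ · sin φ₂ − sin φ₁ · cos φ₂ · cos Δλ )
  = atan2(-0.35962, 0.63494) = -29.527° → normalised to [0°, 360°): 330.473°.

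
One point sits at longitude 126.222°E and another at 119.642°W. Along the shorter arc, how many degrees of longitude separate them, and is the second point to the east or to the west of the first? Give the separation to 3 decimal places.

114.136° east

Raw difference: -119.642 − 126.222 = -245.864°.
Normalise into (−180°, 180°]: -245.864° + 360° = 114.136°.
Positive ⇒ the second point lies to the east; separation 114.136°.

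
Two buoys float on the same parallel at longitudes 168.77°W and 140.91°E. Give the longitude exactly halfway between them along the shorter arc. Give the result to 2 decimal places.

Signed shortest Δλ from -168.77° to +140.91° is -50.32°.
Midpoint longitude = -168.77° + (-50.32°)/2 = -168.77° − 25.16° = -193.93°.
Normalise into (−180°, 180°]: +166.07°.
(The naïve average (-168.77 + +140.91)/2 = -13.93° is on the wrong side of the globe.)

166.07°E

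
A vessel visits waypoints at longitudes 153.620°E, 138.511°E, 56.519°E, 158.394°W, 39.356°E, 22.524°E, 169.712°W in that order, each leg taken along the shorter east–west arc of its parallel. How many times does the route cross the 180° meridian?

Leg 1: +153.620° → +138.511°, shortest Δλ = -15.109° (west) — does not cross 180°.
Leg 2: +138.511° → +56.519°, shortest Δλ = -81.992° (west) — does not cross 180°.
Leg 3: +56.519° → -158.394°, shortest Δλ = 145.087° (east) — crosses 180°.
Leg 4: -158.394° → +39.356°, shortest Δλ = -162.25° (west) — crosses 180°.
Leg 5: +39.356° → +22.524°, shortest Δλ = -16.832° (west) — does not cross 180°.
Leg 6: +22.524° → -169.712°, shortest Δλ = 167.764° (east) — crosses 180°.
Total crossings: 3.

3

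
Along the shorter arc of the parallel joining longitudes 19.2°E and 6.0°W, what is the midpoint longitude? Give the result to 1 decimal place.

6.6°E

Signed shortest Δλ from +19.2° to -6.0° is -25.2°.
Midpoint longitude = +19.2° + (-25.2°)/2 = +19.2° − 12.6° = +6.6°.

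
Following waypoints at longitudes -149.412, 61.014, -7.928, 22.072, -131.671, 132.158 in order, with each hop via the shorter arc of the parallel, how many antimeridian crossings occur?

Leg 1: -149.412° → +61.014°, shortest Δλ = -149.574° (west) — crosses 180°.
Leg 2: +61.014° → -7.928°, shortest Δλ = -68.942° (west) — does not cross 180°.
Leg 3: -7.928° → +22.072°, shortest Δλ = 30.0° (east) — does not cross 180°.
Leg 4: +22.072° → -131.671°, shortest Δλ = -153.743° (west) — does not cross 180°.
Leg 5: -131.671° → +132.158°, shortest Δλ = -96.171° (west) — crosses 180°.
Total crossings: 2.

2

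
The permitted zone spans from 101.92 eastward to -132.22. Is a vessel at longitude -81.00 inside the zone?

Band width going east from +101.92° to -132.22°: ((-132.22 − 101.92) mod 360) = 125.86°.
Offset of -81.00° east of the west edge: ((-81.00 − 101.92) mod 360) = 177.08°.
177.08° > 125.86° ⇒ outside.

No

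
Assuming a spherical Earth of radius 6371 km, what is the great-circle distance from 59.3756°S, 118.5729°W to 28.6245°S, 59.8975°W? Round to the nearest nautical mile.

2993 nmi

Δλ = -59.8975 − -118.5729 = 58.6754°.
Δφ = -28.6245 − -59.3756 = 30.7511°.
a = sin²(Δφ/2) + cos φ₁ · cos φ₂ · sin²(Δλ/2) = 0.177643.
c = 2·atan2(√a, √(1−a)) = 0.87015 rad → d = 6371·c ≈ 5543.70 km ≈ 2993.36 nmi.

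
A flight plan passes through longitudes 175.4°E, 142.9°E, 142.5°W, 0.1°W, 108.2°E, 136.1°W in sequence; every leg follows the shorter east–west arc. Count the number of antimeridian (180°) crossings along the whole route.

2

Leg 1: +175.4° → +142.9°, shortest Δλ = -32.5° (west) — does not cross 180°.
Leg 2: +142.9° → -142.5°, shortest Δλ = 74.6° (east) — crosses 180°.
Leg 3: -142.5° → -0.1°, shortest Δλ = 142.4° (east) — does not cross 180°.
Leg 4: -0.1° → +108.2°, shortest Δλ = 108.3° (east) — does not cross 180°.
Leg 5: +108.2° → -136.1°, shortest Δλ = 115.7° (east) — crosses 180°.
Total crossings: 2.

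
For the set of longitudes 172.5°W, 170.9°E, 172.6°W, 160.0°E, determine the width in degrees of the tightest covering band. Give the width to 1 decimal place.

Sort the longitudes: -172.6°, -172.5°, +160.0°, +170.9°.
Eastward gaps between consecutive values (wrapping around): 0.1°, 332.5°, 10.9°, 16.5°.
Largest gap = 332.5° ⇒ minimal covering band is its complement: 360° − 332.5° = 27.5°.
Band runs from +160.0° eastward to -172.5°, crossing the antimeridian.

27.5°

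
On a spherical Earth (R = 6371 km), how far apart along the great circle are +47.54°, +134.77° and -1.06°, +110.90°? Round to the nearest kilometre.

5879 km

Δλ = 110.90 − 134.77 = -23.87°.
Δφ = -1.06 − 47.54 = -48.60°.
a = sin²(Δφ/2) + cos φ₁ · cos φ₂ · sin²(Δλ/2) = 0.198210.
c = 2·atan2(√a, √(1−a)) = 0.92281 rad → d = 6371·c ≈ 5879.24 km.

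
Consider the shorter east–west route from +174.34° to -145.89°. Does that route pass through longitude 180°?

Yes

Naïve |-145.89 − 174.34| = 320.23° > 180°, so the shorter arc goes the other way round — across 180°.
Signed shortest Δλ = ((-145.89 − 174.34 + 180) mod 360) − 180 = 39.77°.
Going east by 39.77° from +174.34° passes through 180° before reaching -145.89°.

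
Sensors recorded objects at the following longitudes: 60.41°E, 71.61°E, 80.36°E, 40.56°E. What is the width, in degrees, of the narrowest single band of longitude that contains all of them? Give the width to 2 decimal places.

Sort the longitudes: +40.56°, +60.41°, +71.61°, +80.36°.
Eastward gaps between consecutive values (wrapping around): 19.85°, 11.20°, 8.75°, 320.20°.
Largest gap = 320.20° ⇒ minimal covering band is its complement: 360° − 320.20° = 39.80°.
Band runs from +40.56° eastward to +80.36°.

39.80°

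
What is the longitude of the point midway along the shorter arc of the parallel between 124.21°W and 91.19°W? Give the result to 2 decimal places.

Signed shortest Δλ from -124.21° to -91.19° is +33.02°.
Midpoint longitude = -124.21° + (+33.02°)/2 = -124.21° + 16.51° = -107.70°.

107.70°W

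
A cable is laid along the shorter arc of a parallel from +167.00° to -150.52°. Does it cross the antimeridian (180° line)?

Yes

Naïve |-150.52 − 167.00| = 317.52° > 180°, so the shorter arc goes the other way round — across 180°.
Signed shortest Δλ = ((-150.52 − 167.00 + 180) mod 360) − 180 = 42.48°.
Going east by 42.48° from +167.00° passes through 180° before reaching -150.52°.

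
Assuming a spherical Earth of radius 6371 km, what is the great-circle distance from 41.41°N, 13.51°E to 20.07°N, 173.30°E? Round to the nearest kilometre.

Δλ = 173.30 − 13.51 = 159.79°.
Δφ = 20.07 − 41.41 = -21.34°.
a = sin²(Δφ/2) + cos φ₁ · cos φ₂ · sin²(Δλ/2) = 0.717047.
c = 2·atan2(√a, √(1−a)) = 2.01983 rad → d = 6371·c ≈ 12868.33 km.

12868 km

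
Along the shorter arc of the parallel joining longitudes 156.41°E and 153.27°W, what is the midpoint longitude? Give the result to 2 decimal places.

178.43°W

Signed shortest Δλ from +156.41° to -153.27° is +50.32°.
Midpoint longitude = +156.41° + (+50.32°)/2 = +156.41° + 25.16° = +181.57°.
Normalise into (−180°, 180°]: -178.43°.
(The naïve average (+156.41 + -153.27)/2 = 1.57° is on the wrong side of the globe.)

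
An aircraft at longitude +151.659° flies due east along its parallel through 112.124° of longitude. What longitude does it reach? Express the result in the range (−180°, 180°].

-96.217°

Start at +151.659°; shift +112.124° → +263.783°.
+263.783° lies outside (−180°, 180°]; subtract 360° → -96.217°.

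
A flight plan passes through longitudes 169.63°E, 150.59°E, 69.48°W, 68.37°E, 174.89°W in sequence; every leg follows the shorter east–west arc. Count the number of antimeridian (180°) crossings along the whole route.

Leg 1: +169.63° → +150.59°, shortest Δλ = -19.04° (west) — does not cross 180°.
Leg 2: +150.59° → -69.48°, shortest Δλ = 139.93° (east) — crosses 180°.
Leg 3: -69.48° → +68.37°, shortest Δλ = 137.85° (east) — does not cross 180°.
Leg 4: +68.37° → -174.89°, shortest Δλ = 116.74° (east) — crosses 180°.
Total crossings: 2.

2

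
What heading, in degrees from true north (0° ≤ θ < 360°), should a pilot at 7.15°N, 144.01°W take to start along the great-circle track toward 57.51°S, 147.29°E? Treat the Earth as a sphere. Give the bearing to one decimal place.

210.2°

Δλ = 147.29 − -144.01 = 291.30°; wrapped into (−180°, 180°]: -68.70°.
θ = atan2( sin Δλ · cos φ₂ , cos φ₁ · sin φ₂ − sin φ₁ · cos φ₂ · cos Δλ )
  = atan2(-0.50046, -0.86121) = -149.839° → normalised to [0°, 360°): 210.161°.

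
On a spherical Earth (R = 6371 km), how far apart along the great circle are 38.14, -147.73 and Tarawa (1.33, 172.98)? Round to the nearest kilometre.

Δλ = 172.98 − -147.73 = 320.71°; wrapped into (−180°, 180°]: -39.29°.
Δφ = 1.33 − 38.14 = -36.81°.
a = sin²(Δφ/2) + cos φ₁ · cos φ₂ · sin²(Δλ/2) = 0.188557.
c = 2·atan2(√a, √(1−a)) = 0.89837 rad → d = 6371·c ≈ 5723.51 km.

5724 km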